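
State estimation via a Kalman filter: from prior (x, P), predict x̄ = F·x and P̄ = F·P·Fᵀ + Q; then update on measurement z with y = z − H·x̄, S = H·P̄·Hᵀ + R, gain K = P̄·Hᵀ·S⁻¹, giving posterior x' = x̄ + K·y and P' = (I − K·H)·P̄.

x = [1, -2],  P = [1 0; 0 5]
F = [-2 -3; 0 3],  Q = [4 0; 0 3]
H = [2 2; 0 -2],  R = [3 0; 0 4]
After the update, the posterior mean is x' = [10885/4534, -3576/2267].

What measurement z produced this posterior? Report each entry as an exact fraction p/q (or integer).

x̄ = F·x = [4, -6]
P̄ = F·P·Fᵀ + Q = [53 -45; -45 48]
S = H·P̄·Hᵀ + R = [47 -12; -12 196]
K = P̄·Hᵀ·S⁻¹ = [1054/2267 2211/4534; 6/2267 -1110/2267]
x' − x̄ = [-7251/4534, 10026/2267] = K·y
y = (KᵀK)⁻¹·Kᵀ·(x' − x̄) = [6, -9]
z = y + H·x̄ = [6, -9] + [-4, 12] = [2, 3]

z = [2, 3]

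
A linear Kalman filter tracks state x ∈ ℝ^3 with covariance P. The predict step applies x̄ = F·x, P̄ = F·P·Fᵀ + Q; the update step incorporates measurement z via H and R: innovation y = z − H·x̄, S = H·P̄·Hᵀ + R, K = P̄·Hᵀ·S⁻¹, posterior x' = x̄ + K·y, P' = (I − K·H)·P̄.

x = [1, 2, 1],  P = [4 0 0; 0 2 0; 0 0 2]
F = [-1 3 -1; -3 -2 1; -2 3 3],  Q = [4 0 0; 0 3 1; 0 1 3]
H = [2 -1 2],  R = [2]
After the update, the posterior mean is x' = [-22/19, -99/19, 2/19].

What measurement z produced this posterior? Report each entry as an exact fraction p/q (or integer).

x̄ = F·x = [4, -6, 7]
P̄ = F·P·Fᵀ + Q = [28 -2 20; -2 49 19; 20 19 55]
S = H·P̄·Hᵀ + R = [475]
K = P̄·Hᵀ·S⁻¹ = [98/475; -3/95; 131/475]
x' − x̄ = [-98/19, 15/19, -131/19] = K·y
y = (KᵀK)⁻¹·Kᵀ·(x' − x̄) = [-25]
z = y + H·x̄ = [-25] + [28] = [3]

z = [3]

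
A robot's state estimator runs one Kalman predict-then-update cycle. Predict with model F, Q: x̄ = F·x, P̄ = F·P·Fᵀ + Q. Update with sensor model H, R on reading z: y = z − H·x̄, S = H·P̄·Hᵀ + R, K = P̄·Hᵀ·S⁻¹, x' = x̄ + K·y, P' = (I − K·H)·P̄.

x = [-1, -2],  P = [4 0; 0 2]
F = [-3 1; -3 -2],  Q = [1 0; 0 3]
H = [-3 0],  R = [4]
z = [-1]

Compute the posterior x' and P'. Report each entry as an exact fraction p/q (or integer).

x̄ = F·x = [1, 7]
P̄ = F·P·Fᵀ + Q = [39 32; 32 47]
y = z − H·x̄ = [2]
S = H·P̄·Hᵀ + R = [355]
K = P̄·Hᵀ·S⁻¹ = [-117/355; -96/355]
x' = x̄ + K·y = [121/355, 2293/355]
P' = (I − K·H)·P̄ = [156/355 128/355; 128/355 7469/355]

x' = [121/355, 2293/355]
P' = [156/355 128/355; 128/355 7469/355]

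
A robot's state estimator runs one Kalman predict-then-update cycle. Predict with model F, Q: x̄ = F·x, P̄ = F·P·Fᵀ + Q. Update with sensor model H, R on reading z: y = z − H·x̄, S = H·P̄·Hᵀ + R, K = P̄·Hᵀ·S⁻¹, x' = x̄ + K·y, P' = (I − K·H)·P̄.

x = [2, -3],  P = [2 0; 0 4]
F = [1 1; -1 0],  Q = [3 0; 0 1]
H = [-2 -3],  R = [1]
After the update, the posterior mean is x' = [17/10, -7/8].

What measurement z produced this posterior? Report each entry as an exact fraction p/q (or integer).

z = [-1]

x̄ = F·x = [-1, -2]
P̄ = F·P·Fᵀ + Q = [9 -2; -2 3]
S = H·P̄·Hᵀ + R = [40]
K = P̄·Hᵀ·S⁻¹ = [-3/10; -1/8]
x' − x̄ = [27/10, 9/8] = K·y
y = (KᵀK)⁻¹·Kᵀ·(x' − x̄) = [-9]
z = y + H·x̄ = [-9] + [8] = [-1]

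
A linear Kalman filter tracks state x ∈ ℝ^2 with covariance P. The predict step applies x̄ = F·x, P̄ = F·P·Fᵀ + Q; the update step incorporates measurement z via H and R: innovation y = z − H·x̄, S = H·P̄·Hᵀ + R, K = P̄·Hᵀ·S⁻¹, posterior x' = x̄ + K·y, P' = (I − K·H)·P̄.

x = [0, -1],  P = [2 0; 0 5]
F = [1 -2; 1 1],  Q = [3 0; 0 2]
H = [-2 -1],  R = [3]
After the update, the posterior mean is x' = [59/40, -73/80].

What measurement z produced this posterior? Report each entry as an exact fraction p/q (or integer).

x̄ = F·x = [2, -1]
P̄ = F·P·Fᵀ + Q = [25 -8; -8 9]
S = H·P̄·Hᵀ + R = [80]
K = P̄·Hᵀ·S⁻¹ = [-21/40; 7/80]
x' − x̄ = [-21/40, 7/80] = K·y
y = (KᵀK)⁻¹·Kᵀ·(x' − x̄) = [1]
z = y + H·x̄ = [1] + [-3] = [-2]

z = [-2]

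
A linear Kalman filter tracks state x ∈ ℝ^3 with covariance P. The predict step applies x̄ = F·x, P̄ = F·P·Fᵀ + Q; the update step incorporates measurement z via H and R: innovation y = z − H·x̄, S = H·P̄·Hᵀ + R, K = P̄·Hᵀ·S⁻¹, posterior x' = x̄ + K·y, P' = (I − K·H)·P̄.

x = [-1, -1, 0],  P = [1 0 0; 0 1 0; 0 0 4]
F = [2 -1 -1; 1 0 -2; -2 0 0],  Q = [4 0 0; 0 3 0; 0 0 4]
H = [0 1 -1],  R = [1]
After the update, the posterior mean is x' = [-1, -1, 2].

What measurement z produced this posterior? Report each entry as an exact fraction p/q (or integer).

x̄ = F·x = [-1, -1, 2]
P̄ = F·P·Fᵀ + Q = [13 10 -4; 10 20 -2; -4 -2 8]
S = H·P̄·Hᵀ + R = [33]
K = P̄·Hᵀ·S⁻¹ = [14/33; 2/3; -10/33]
x' − x̄ = [0, 0, 0] = K·y
y = (KᵀK)⁻¹·Kᵀ·(x' − x̄) = [0]
z = y + H·x̄ = [0] + [-3] = [-3]

z = [-3]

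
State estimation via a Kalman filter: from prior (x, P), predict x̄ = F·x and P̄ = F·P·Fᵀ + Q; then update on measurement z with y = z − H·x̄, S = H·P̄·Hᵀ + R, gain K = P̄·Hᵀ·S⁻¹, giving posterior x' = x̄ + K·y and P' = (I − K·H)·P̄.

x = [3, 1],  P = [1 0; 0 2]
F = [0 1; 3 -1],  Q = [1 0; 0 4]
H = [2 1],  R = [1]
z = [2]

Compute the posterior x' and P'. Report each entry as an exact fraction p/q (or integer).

x' = [-3/5, 18/5]
P' = [11/5 -21/5; -21/5 179/20]

x̄ = F·x = [1, 8]
P̄ = F·P·Fᵀ + Q = [3 -2; -2 15]
y = z − H·x̄ = [-8]
S = H·P̄·Hᵀ + R = [20]
K = P̄·Hᵀ·S⁻¹ = [1/5; 11/20]
x' = x̄ + K·y = [-3/5, 18/5]
P' = (I − K·H)·P̄ = [11/5 -21/5; -21/5 179/20]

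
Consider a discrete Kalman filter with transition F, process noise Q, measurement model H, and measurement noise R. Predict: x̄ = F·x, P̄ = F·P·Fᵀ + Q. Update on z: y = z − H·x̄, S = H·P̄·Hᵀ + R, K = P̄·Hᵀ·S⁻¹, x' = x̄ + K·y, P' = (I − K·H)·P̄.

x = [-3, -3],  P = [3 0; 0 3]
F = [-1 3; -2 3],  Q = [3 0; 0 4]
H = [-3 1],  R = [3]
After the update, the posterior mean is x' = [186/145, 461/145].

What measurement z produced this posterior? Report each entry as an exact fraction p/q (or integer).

z = [-1]

x̄ = F·x = [-6, -3]
P̄ = F·P·Fᵀ + Q = [33 33; 33 43]
S = H·P̄·Hᵀ + R = [145]
K = P̄·Hᵀ·S⁻¹ = [-66/145; -56/145]
x' − x̄ = [1056/145, 896/145] = K·y
y = (KᵀK)⁻¹·Kᵀ·(x' − x̄) = [-16]
z = y + H·x̄ = [-16] + [15] = [-1]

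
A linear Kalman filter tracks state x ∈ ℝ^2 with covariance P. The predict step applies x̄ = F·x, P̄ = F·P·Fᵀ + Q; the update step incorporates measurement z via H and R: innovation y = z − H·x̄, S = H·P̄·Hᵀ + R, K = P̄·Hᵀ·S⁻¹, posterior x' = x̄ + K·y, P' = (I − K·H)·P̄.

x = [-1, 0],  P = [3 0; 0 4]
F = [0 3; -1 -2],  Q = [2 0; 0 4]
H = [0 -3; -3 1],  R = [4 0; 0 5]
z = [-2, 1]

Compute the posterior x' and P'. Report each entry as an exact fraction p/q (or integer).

x' = [-2322/27229, 18838/27229]
P' = [15362/27229 3096/27229; 3096/27229 11188/27229]

x̄ = F·x = [0, 1]
P̄ = F·P·Fᵀ + Q = [38 -24; -24 23]
y = z − H·x̄ = [1, 0]
S = H·P̄·Hᵀ + R = [211 -285; -285 514]
K = P̄·Hᵀ·S⁻¹ = [-2322/27229 -8598/27229; -8391/27229 380/27229]
x' = x̄ + K·y = [-2322/27229, 18838/27229]
P' = (I − K·H)·P̄ = [15362/27229 3096/27229; 3096/27229 11188/27229]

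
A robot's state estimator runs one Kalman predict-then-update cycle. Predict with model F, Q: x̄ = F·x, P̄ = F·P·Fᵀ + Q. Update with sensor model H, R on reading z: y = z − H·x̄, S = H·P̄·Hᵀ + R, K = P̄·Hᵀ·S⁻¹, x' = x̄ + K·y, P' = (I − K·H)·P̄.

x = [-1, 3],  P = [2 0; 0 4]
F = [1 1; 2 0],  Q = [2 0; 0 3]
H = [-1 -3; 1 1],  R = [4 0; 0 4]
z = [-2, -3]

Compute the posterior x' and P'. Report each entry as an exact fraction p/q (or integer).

x̄ = F·x = [2, -2]
P̄ = F·P·Fᵀ + Q = [8 4; 4 11]
y = z − H·x̄ = [-6, -3]
S = H·P̄·Hᵀ + R = [135 -57; -57 31]
K = P̄·Hᵀ·S⁻¹ = [8/117 20/39; -73/234 -7/78]
x' = x̄ + K·y = [2/39, 11/78]
P' = (I − K·H)·P̄ = [376/117 -136/117; -136/117 94/117]

x' = [2/39, 11/78]
P' = [376/117 -136/117; -136/117 94/117]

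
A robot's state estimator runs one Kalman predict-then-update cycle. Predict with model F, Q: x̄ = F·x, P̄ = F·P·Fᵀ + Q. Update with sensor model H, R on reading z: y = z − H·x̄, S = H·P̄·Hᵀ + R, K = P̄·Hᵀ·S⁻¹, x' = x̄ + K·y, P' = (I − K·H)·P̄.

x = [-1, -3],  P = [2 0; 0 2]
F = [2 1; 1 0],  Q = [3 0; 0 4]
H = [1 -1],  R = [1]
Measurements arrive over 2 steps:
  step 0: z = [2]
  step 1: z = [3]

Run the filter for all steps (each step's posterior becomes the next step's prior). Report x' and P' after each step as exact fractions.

step 0: x' = [-1/2, -2], P' = [25/4 11/2; 11/2 17/3]
step 1: x' = [1373/371, 326/371], P' = [3627/371 3175/371; 3175/371 3082/371]

step 0: x̄ = F·x = [-5, -1]
step 0: P̄ = F·P·Fᵀ + Q = [13 4; 4 6]
step 0: y = z − H·x̄ = [6]
step 0: S = H·P̄·Hᵀ + R = [12]
step 0: K = P̄·Hᵀ·S⁻¹ = [3/4; -1/6]
step 0: x' = x̄ + K·y = [-1/2, -2]
step 0: P' = (I − K·H)·P̄ = [25/4 11/2; 11/2 17/3]
step 1: x̄ = F·x = [-3, -1/2]
step 1: P̄ = F·P·Fᵀ + Q = [167/3 18; 18 41/4]
step 1: y = z − H·x̄ = [11/2]
step 1: S = H·P̄·Hᵀ + R = [371/12]
step 1: K = P̄·Hᵀ·S⁻¹ = [452/371; 93/371]
step 1: x' = x̄ + K·y = [1373/371, 326/371]
step 1: P' = (I − K·H)·P̄ = [3627/371 3175/371; 3175/371 3082/371]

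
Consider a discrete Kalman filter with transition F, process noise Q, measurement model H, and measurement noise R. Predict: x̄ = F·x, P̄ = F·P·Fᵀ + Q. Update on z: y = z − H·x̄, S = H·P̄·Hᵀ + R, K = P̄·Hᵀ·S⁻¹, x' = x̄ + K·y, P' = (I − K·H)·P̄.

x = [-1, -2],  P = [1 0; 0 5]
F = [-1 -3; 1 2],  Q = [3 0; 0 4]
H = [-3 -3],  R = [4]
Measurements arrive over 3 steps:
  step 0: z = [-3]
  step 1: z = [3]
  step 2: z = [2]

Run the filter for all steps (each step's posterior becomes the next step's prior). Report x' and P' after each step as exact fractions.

step 0: x̄ = F·x = [7, -5]
step 0: P̄ = F·P·Fᵀ + Q = [49 -31; -31 25]
step 0: y = z − H·x̄ = [3]
step 0: S = H·P̄·Hᵀ + R = [112]
step 0: K = P̄·Hᵀ·S⁻¹ = [-27/56; 9/56]
step 0: x' = x̄ + K·y = [311/56, -253/56]
step 0: P' = (I − K·H)·P̄ = [643/28 -625/28; -625/28 619/28]
step 1: x̄ = F·x = [8, -195/56]
step 1: P̄ = F·P·Fᵀ + Q = [91 -44; -44 731/28]
step 1: y = z − H·x̄ = [927/56]
step 1: S = H·P̄·Hᵀ + R = [7447/28]
step 1: K = P̄·Hᵀ·S⁻¹ = [-3948/7447; 1503/7447]
step 1: x' = x̄ + K·y = [-11555/14894, -2103/14894]
step 1: P' = (I − K·H)·P̄ = [121009/7447 -115745/7447; -115745/7447 113741/7447]
step 2: x̄ = F·x = [812/677, -15761/14894]
step 2: P̄ = F·P·Fᵀ + Q = [42959/677 -20430/677; -20430/677 142781/7447]
step 2: y = z − H·x̄ = [36097/14894]
step 2: S = H·P̄·Hᵀ + R = [1522618/7447]
step 2: K = P̄·Hᵀ·S⁻¹ = [-743457/1522618; 245847/1522618]
step 2: x' = x̄ + K·y = [48809/3045236, -2030837/3045236]
step 2: P' = (I − K·H)·P̄ = [22396039/1522618 -21404763/1522618; -21404763/1522618 21076967/1522618]

step 0: x' = [311/56, -253/56], P' = [643/28 -625/28; -625/28 619/28]
step 1: x' = [-11555/14894, -2103/14894], P' = [121009/7447 -115745/7447; -115745/7447 113741/7447]
step 2: x' = [48809/3045236, -2030837/3045236], P' = [22396039/1522618 -21404763/1522618; -21404763/1522618 21076967/1522618]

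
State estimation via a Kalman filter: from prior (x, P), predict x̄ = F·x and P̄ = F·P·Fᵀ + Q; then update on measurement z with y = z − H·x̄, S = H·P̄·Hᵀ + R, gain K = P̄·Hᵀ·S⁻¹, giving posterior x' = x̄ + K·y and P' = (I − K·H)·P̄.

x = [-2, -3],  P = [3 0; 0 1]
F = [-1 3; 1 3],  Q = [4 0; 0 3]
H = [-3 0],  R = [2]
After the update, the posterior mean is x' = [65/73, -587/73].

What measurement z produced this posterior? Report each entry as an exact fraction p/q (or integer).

z = [-3]

x̄ = F·x = [-7, -11]
P̄ = F·P·Fᵀ + Q = [16 6; 6 15]
S = H·P̄·Hᵀ + R = [146]
K = P̄·Hᵀ·S⁻¹ = [-24/73; -9/73]
x' − x̄ = [576/73, 216/73] = K·y
y = (KᵀK)⁻¹·Kᵀ·(x' − x̄) = [-24]
z = y + H·x̄ = [-24] + [21] = [-3]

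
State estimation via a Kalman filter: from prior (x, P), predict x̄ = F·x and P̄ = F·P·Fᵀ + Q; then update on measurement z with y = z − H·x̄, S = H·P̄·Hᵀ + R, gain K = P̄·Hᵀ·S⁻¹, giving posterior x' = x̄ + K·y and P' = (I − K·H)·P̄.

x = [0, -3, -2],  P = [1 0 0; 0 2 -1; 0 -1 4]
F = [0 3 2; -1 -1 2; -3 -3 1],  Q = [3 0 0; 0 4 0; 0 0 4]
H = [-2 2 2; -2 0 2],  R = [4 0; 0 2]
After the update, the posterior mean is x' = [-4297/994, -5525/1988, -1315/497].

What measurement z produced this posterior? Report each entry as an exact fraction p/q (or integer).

x̄ = F·x = [-13, -1, 7]
P̄ = F·P·Fᵀ + Q = [25 6 -7; 6 27 24; -7 24 41]
S = H·P̄·Hᵀ + R = [576 392; 392 322]
K = P̄·Hᵀ·S⁻¹ = [149/568 -515/994; 531/1136 -909/1988; 39/142 -18/497]
x' − x̄ = [8625/994, -3537/1988, -4794/497] = K·y
y = (KᵀK)⁻¹·Kᵀ·(x' − x̄) = [-40, -37]
z = y + H·x̄ = [-40, -37] + [38, 40] = [-2, 3]

z = [-2, 3]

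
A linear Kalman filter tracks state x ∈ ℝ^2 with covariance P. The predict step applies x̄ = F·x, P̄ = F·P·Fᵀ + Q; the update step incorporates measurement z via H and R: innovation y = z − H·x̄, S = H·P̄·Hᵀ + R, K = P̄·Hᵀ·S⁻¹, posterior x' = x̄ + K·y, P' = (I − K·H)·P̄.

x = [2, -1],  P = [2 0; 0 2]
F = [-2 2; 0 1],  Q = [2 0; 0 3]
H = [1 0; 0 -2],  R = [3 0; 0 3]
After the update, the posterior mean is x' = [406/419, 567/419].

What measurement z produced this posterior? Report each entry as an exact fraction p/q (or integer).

z = [2, -3]

x̄ = F·x = [-6, -1]
P̄ = F·P·Fᵀ + Q = [18 4; 4 5]
S = H·P̄·Hᵀ + R = [21 -8; -8 23]
K = P̄·Hᵀ·S⁻¹ = [350/419 -24/419; 12/419 -178/419]
x' − x̄ = [2920/419, 986/419] = K·y
y = (KᵀK)⁻¹·Kᵀ·(x' − x̄) = [8, -5]
z = y + H·x̄ = [8, -5] + [-6, 2] = [2, -3]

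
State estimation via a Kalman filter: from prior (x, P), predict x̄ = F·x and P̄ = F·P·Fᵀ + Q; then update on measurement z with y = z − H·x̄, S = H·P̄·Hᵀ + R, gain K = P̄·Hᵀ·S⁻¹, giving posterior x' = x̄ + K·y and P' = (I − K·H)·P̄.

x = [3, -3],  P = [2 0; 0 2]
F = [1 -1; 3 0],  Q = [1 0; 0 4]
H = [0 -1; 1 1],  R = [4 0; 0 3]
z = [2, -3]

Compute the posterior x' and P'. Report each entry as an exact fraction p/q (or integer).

x̄ = F·x = [6, 9]
P̄ = F·P·Fᵀ + Q = [5 6; 6 22]
y = z − H·x̄ = [11, -18]
S = H·P̄·Hᵀ + R = [26 -28; -28 42]
K = P̄·Hᵀ·S⁻¹ = [2/11 59/154; -5/11 4/11]
x' = x̄ + K·y = [85/77, -28/11]
P' = (I − K·H)·P̄ = [289/154 -8/11; -8/11 20/11]

x' = [85/77, -28/11]
P' = [289/154 -8/11; -8/11 20/11]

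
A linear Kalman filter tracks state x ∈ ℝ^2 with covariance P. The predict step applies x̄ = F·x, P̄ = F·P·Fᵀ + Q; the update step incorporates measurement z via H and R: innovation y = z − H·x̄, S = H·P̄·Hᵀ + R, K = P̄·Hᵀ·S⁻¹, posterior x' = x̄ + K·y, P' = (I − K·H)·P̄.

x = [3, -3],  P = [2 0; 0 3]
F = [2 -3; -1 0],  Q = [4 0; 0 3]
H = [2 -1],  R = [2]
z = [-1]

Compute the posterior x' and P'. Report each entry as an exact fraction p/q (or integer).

x' = [-103/179, -95/179]
P' = [257/179 350/179; 350/179 726/179]

x̄ = F·x = [15, -3]
P̄ = F·P·Fᵀ + Q = [39 -4; -4 5]
y = z − H·x̄ = [-34]
S = H·P̄·Hᵀ + R = [179]
K = P̄·Hᵀ·S⁻¹ = [82/179; -13/179]
x' = x̄ + K·y = [-103/179, -95/179]
P' = (I − K·H)·P̄ = [257/179 350/179; 350/179 726/179]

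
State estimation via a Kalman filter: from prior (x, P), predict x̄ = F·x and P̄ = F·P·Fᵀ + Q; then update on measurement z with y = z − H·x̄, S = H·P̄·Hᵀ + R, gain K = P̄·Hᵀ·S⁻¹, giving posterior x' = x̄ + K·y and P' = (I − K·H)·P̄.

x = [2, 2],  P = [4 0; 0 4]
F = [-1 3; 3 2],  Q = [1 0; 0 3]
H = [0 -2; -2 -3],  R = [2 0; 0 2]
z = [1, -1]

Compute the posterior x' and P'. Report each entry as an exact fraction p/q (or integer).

x̄ = F·x = [4, 10]
P̄ = F·P·Fᵀ + Q = [41 12; 12 55]
y = z − H·x̄ = [21, 37]
S = H·P̄·Hᵀ + R = [222 378; 378 805]
K = P̄·Hᵀ·S⁻¹ = [602/853 -2854/5971; -1222/2559 -9/853]
x' = x̄ + K·y = [6780/5971, -357/853]
P' = (I − K·H)·P̄ = [9175/5971 -602/853; -602/853 1222/2559]

x' = [6780/5971, -357/853]
P' = [9175/5971 -602/853; -602/853 1222/2559]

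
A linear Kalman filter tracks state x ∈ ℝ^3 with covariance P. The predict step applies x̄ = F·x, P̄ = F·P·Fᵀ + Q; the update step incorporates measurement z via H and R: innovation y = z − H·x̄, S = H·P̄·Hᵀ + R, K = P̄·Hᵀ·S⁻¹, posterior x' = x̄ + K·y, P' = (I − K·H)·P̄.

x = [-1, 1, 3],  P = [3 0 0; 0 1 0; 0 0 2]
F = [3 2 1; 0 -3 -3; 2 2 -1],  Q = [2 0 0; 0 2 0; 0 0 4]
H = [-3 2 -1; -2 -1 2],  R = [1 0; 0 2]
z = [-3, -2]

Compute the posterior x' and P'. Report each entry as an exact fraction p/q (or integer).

x̄ = F·x = [2, -12, -3]
P̄ = F·P·Fᵀ + Q = [35 -12 20; -12 29 0; 20 0 22]
y = z − H·x̄ = [24, -4]
S = H·P̄·Hᵀ + R = [718 40; 40 51]
K = P̄·Hᵀ·S⁻¹ = [-6879/35018 -3482/17509; 2497/17509 -3675/17509; -2171/17509 3076/17509]
x' = x̄ + K·y = [-33602/17509, -135480/17509, -116935/17509]
P' = (I − K·H)·P̄ = [75307/35018 95795/17509 82069/17509; 95795/17509 254668/17509 219454/17509; 82069/17509 219454/17509 194872/17509]

x' = [-33602/17509, -135480/17509, -116935/17509]
P' = [75307/35018 95795/17509 82069/17509; 95795/17509 254668/17509 219454/17509; 82069/17509 219454/17509 194872/17509]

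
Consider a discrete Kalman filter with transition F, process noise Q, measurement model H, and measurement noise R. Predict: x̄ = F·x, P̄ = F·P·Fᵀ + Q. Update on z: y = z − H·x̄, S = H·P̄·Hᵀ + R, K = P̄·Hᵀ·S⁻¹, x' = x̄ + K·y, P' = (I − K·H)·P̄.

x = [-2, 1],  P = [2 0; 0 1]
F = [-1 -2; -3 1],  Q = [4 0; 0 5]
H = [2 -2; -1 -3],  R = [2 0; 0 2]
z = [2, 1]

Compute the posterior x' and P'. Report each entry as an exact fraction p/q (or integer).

x' = [823/1881, -851/1881]
P' = [733/1881 58/1881; 58/1881 292/1881]

x̄ = F·x = [0, 7]
P̄ = F·P·Fᵀ + Q = [10 4; 4 24]
y = z − H·x̄ = [16, 22]
S = H·P̄·Hᵀ + R = [106 108; 108 252]
K = P̄·Hᵀ·S⁻¹ = [75/209 -907/3762; -26/209 -467/1881]
x' = x̄ + K·y = [823/1881, -851/1881]
P' = (I − K·H)·P̄ = [733/1881 58/1881; 58/1881 292/1881]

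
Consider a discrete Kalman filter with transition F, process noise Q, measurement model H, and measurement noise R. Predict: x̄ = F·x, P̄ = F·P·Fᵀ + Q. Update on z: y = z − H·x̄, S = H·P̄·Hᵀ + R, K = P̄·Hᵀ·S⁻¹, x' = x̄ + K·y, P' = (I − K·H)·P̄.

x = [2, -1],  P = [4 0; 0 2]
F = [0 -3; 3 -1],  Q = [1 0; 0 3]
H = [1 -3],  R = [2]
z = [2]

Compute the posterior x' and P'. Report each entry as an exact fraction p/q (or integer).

x' = [541/177, 23/59]
P' = [6725/354 747/118; 747/118 275/118]

x̄ = F·x = [3, 7]
P̄ = F·P·Fᵀ + Q = [19 6; 6 41]
y = z − H·x̄ = [20]
S = H·P̄·Hᵀ + R = [354]
K = P̄·Hᵀ·S⁻¹ = [1/354; -39/118]
x' = x̄ + K·y = [541/177, 23/59]
P' = (I − K·H)·P̄ = [6725/354 747/118; 747/118 275/118]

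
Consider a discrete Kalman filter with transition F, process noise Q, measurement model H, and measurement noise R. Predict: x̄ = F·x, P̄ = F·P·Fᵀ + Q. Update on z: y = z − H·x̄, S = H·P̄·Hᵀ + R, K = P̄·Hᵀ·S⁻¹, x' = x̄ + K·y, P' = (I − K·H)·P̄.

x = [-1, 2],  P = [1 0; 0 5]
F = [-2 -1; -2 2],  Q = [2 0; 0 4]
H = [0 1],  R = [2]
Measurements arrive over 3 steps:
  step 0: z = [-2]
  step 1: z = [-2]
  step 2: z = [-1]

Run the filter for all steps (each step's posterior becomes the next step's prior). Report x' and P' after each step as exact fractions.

step 0: x' = [8/5, -22/15], P' = [49/5 -2/5; -2/5 28/15]
step 1: x' = [398/419, -900/419], P' = [7510/419 544/419; 544/419 808/419]
step 2: x' = [24972/5239, -17894/15717], P' = [126158/5239 9112/5239; 9112/5239 30596/15717]

step 0: x̄ = F·x = [0, 6]
step 0: P̄ = F·P·Fᵀ + Q = [11 -6; -6 28]
step 0: y = z − H·x̄ = [-8]
step 0: S = H·P̄·Hᵀ + R = [30]
step 0: K = P̄·Hᵀ·S⁻¹ = [-1/5; 14/15]
step 0: x' = x̄ + K·y = [8/5, -22/15]
step 0: P' = (I − K·H)·P̄ = [49/5 -2/5; -2/5 28/15]
step 1: x̄ = F·x = [-26/15, -92/15]
step 1: P̄ = F·P·Fᵀ + Q = [622/15 544/15; 544/15 808/15]
step 1: y = z − H·x̄ = [62/15]
step 1: S = H·P̄·Hᵀ + R = [838/15]
step 1: K = P̄·Hᵀ·S⁻¹ = [272/419; 404/419]
step 1: x' = x̄ + K·y = [398/419, -900/419]
step 1: P' = (I − K·H)·P̄ = [7510/419 544/419; 544/419 808/419]
step 2: x̄ = F·x = [104/419, -2596/419]
step 2: P̄ = F·P·Fᵀ + Q = [33862/419 27336/419; 27336/419 30596/419]
step 2: y = z − H·x̄ = [2177/419]
step 2: S = H·P̄·Hᵀ + R = [31434/419]
step 2: K = P̄·Hᵀ·S⁻¹ = [4556/5239; 15298/15717]
step 2: x' = x̄ + K·y = [24972/5239, -17894/15717]
step 2: P' = (I − K·H)·P̄ = [126158/5239 9112/5239; 9112/5239 30596/15717]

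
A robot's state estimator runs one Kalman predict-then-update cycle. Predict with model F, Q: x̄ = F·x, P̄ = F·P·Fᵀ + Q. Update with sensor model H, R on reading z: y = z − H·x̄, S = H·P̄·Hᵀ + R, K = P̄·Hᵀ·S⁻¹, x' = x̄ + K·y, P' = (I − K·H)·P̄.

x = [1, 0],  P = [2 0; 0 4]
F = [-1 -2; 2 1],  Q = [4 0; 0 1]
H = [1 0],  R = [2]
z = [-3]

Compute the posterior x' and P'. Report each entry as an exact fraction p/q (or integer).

x̄ = F·x = [-1, 2]
P̄ = F·P·Fᵀ + Q = [22 -12; -12 13]
y = z − H·x̄ = [-2]
S = H·P̄·Hᵀ + R = [24]
K = P̄·Hᵀ·S⁻¹ = [11/12; -1/2]
x' = x̄ + K·y = [-17/6, 3]
P' = (I − K·H)·P̄ = [11/6 -1; -1 7]

x' = [-17/6, 3]
P' = [11/6 -1; -1 7]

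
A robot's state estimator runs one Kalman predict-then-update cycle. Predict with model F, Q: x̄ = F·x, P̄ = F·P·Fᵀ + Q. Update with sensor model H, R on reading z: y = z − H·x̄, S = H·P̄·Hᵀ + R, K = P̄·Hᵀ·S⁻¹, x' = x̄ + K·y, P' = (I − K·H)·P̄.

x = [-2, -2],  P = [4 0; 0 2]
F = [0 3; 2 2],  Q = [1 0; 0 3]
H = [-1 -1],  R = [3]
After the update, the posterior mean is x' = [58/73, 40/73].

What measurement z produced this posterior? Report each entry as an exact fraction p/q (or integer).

z = [-2]

x̄ = F·x = [-6, -8]
P̄ = F·P·Fᵀ + Q = [19 12; 12 27]
S = H·P̄·Hᵀ + R = [73]
K = P̄·Hᵀ·S⁻¹ = [-31/73; -39/73]
x' − x̄ = [496/73, 624/73] = K·y
y = (KᵀK)⁻¹·Kᵀ·(x' − x̄) = [-16]
z = y + H·x̄ = [-16] + [14] = [-2]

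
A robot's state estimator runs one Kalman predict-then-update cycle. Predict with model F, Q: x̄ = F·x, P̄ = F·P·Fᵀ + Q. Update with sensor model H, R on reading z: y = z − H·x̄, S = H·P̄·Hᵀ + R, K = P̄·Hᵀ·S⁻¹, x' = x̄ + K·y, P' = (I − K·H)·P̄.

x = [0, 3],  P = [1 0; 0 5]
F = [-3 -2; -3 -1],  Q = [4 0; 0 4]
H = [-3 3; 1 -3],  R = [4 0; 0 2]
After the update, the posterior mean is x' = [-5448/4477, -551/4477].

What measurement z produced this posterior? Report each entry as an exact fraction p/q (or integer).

z = [3, -1]

x̄ = F·x = [-6, -3]
P̄ = F·P·Fᵀ + Q = [33 19; 19 18]
S = H·P̄·Hᵀ + R = [121 -33; -33 83]
K = P̄·Hᵀ·S⁻¹ = [-2139/4477 -195/407; -702/4477 -197/407]
x' − x̄ = [21414/4477, 12880/4477] = K·y
y = (KᵀK)⁻¹·Kᵀ·(x' − x̄) = [-6, -4]
z = y + H·x̄ = [-6, -4] + [9, 3] = [3, -1]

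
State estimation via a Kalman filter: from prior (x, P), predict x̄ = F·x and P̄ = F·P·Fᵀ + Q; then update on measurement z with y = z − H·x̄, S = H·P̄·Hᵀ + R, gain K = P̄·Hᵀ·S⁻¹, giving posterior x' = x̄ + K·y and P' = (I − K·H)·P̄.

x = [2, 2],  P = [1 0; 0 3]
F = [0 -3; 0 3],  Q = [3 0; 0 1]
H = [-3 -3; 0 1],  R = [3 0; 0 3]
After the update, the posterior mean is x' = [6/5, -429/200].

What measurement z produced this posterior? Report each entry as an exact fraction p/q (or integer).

z = [3, -3]

x̄ = F·x = [-6, 6]
P̄ = F·P·Fᵀ + Q = [30 -27; -27 28]
S = H·P̄·Hᵀ + R = [39 -3; -3 31]
K = P̄·Hᵀ·S⁻¹ = [-3/10 -9/10; -3/400 361/400]
x' − x̄ = [36/5, -1629/200] = K·y
y = (KᵀK)⁻¹·Kᵀ·(x' − x̄) = [3, -9]
z = y + H·x̄ = [3, -9] + [0, 6] = [3, -3]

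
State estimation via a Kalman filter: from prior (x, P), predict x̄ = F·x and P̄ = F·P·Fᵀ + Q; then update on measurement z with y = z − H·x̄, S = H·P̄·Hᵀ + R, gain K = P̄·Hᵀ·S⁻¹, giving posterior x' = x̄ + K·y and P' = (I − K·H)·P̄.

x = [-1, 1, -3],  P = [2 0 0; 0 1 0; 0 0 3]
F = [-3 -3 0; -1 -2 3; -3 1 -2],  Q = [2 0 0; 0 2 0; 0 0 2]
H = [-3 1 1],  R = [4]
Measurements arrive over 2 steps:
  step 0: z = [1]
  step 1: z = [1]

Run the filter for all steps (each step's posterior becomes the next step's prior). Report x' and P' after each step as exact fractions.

step 0: x̄ = F·x = [0, -10, 10]
step 0: P̄ = F·P·Fᵀ + Q = [29 12 15; 12 35 -14; 15 -14 33]
step 0: y = z − H·x̄ = [1]
step 0: S = H·P̄·Hᵀ + R = [143]
step 0: K = P̄·Hᵀ·S⁻¹ = [-60/143; -15/143; -2/11]
step 0: x' = x̄ + K·y = [-60/143, -1445/143, 108/11]
step 0: P' = (I − K·H)·P̄ = [547/143 816/143 45/11; 816/143 4780/143 -184/11; 45/11 -184/11 311/11]
step 1: x̄ = F·x = [4515/143, 7162/143, -4073/143]
step 1: P̄ = F·P·Fᵀ + Q = [62917/143 53928/143 -15363/143; 53928/143 84798/143 -48936/143; -15363/143 -48936/143 37853/143]
step 1: y = z − H·x̄ = [10599/143]
step 1: S = H·P̄·Hᵀ + R = [360214/143]
step 1: K = P̄·Hᵀ·S⁻¹ = [-75093/180107; -62961/180107; 17503/180107]
step 1: x' = x̄ + K·y = [120786/180107, 4353865/180107, -3832598/180107]
step 1: P' = (I − K·H)·P̄ = [376747/180107 1796850/180107 -966981/180107; 1796850/180107 51360408/180107 -46221702/180107; -966981/180107 -46221702/180107 43390771/180107]

step 0: x' = [-60/143, -1445/143, 108/11], P' = [547/143 816/143 45/11; 816/143 4780/143 -184/11; 45/11 -184/11 311/11]
step 1: x' = [120786/180107, 4353865/180107, -3832598/180107], P' = [376747/180107 1796850/180107 -966981/180107; 1796850/180107 51360408/180107 -46221702/180107; -966981/180107 -46221702/180107 43390771/180107]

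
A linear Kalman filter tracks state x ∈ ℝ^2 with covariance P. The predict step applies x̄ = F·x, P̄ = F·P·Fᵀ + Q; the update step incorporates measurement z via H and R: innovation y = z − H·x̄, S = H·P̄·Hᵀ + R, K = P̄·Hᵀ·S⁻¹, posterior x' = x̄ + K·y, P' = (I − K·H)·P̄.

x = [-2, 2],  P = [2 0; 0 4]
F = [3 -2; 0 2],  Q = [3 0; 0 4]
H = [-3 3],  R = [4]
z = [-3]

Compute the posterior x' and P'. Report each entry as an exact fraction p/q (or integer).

x̄ = F·x = [-10, 4]
P̄ = F·P·Fᵀ + Q = [37 -16; -16 20]
y = z − H·x̄ = [-45]
S = H·P̄·Hᵀ + R = [805]
K = P̄·Hᵀ·S⁻¹ = [-159/805; 108/805]
x' = x̄ + K·y = [-179/161, -328/161]
P' = (I − K·H)·P̄ = [4504/805 4292/805; 4292/805 4436/805]

x' = [-179/161, -328/161]
P' = [4504/805 4292/805; 4292/805 4436/805]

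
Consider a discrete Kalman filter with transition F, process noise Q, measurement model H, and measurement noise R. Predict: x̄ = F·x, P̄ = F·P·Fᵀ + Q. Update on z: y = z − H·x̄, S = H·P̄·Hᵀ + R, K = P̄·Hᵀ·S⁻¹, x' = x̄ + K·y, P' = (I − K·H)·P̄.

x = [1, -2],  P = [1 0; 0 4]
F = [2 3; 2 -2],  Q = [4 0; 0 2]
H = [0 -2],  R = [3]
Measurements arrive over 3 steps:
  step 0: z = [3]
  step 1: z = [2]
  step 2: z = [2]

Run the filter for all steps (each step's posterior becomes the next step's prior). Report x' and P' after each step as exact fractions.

step 0: x̄ = F·x = [-4, 6]
step 0: P̄ = F·P·Fᵀ + Q = [44 -20; -20 22]
step 0: y = z − H·x̄ = [15]
step 0: S = H·P̄·Hᵀ + R = [91]
step 0: K = P̄·Hᵀ·S⁻¹ = [40/91; -44/91]
step 0: x' = x̄ + K·y = [236/91, -114/91]
step 0: P' = (I − K·H)·P̄ = [2404/91 -60/91; -60/91 66/91]
step 1: x̄ = F·x = [10/7, 100/13]
step 1: P̄ = F·P·Fᵀ + Q = [758/7 100; 100 1506/13]
step 1: y = z − H·x̄ = [226/13]
step 1: S = H·P̄·Hᵀ + R = [6063/13]
step 1: K = P̄·Hᵀ·S⁻¹ = [-2600/6063; -1004/2021]
step 1: x' = x̄ + K·y = [-255770/42441, -1908/2021]
step 1: P' = (I − K·H)·P̄ = [955754/42441 1300/2021; 1300/2021 1506/2021]
step 2: x̄ = F·x = [-631744/42441, -431404/42441]
step 2: P̄ = F·P·Fᵀ + Q = [4605014/42441 3687860/42441; 3687860/42441 3816002/42441]
step 2: y = z − H·x̄ = [-777926/42441]
step 2: S = H·P̄·Hᵀ + R = [15391331/42441]
step 2: K = P̄·Hᵀ·S⁻¹ = [-7375720/15391331; -7632004/15391331]
step 2: x' = x̄ + K·y = [-93909584/15391331, -16558220/15391331]
step 2: P' = (I − K·H)·P̄ = [388210674/15391331 11063580/15391331; 11063580/15391331 11448006/15391331]

step 0: x' = [236/91, -114/91], P' = [2404/91 -60/91; -60/91 66/91]
step 1: x' = [-255770/42441, -1908/2021], P' = [955754/42441 1300/2021; 1300/2021 1506/2021]
step 2: x' = [-93909584/15391331, -16558220/15391331], P' = [388210674/15391331 11063580/15391331; 11063580/15391331 11448006/15391331]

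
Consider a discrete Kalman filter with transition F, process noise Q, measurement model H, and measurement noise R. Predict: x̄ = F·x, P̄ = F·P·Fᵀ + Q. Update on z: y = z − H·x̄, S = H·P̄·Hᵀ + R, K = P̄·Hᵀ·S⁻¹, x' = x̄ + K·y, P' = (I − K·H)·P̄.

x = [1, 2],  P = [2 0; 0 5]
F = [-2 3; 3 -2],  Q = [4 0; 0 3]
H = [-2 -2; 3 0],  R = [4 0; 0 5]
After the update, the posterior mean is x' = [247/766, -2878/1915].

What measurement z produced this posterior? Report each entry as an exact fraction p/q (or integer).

x̄ = F·x = [4, -1]
P̄ = F·P·Fᵀ + Q = [57 -42; -42 41]
S = H·P̄·Hᵀ + R = [60 -90; -90 518]
K = P̄·Hᵀ·S⁻¹ = [-5/766 126/383; -2576/5745 -123/383]
x' − x̄ = [-2817/766, -963/1915] = K·y
y = (KᵀK)⁻¹·Kᵀ·(x' − x̄) = [9, -11]
z = y + H·x̄ = [9, -11] + [-6, 12] = [3, 1]

z = [3, 1]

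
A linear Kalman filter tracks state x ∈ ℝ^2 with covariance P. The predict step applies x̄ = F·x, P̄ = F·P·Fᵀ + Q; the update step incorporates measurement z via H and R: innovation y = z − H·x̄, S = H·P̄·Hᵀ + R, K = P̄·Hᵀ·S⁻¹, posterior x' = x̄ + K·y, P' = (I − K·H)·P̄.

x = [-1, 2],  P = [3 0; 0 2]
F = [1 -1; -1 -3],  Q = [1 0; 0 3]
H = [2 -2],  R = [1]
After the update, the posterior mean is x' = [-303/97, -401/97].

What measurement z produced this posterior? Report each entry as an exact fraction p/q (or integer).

z = [2]

x̄ = F·x = [-3, -5]
P̄ = F·P·Fᵀ + Q = [6 3; 3 24]
S = H·P̄·Hᵀ + R = [97]
K = P̄·Hᵀ·S⁻¹ = [6/97; -42/97]
x' − x̄ = [-12/97, 84/97] = K·y
y = (KᵀK)⁻¹·Kᵀ·(x' − x̄) = [-2]
z = y + H·x̄ = [-2] + [4] = [2]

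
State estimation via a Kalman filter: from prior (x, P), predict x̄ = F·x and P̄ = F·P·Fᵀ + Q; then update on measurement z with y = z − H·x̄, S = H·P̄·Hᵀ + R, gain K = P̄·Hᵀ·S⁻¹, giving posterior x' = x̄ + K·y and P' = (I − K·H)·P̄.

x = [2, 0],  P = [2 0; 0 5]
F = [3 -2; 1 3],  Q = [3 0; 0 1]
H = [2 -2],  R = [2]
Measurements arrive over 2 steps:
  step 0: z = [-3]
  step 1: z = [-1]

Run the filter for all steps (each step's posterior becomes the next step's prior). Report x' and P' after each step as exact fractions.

step 0: x̄ = F·x = [6, 2]
step 0: P̄ = F·P·Fᵀ + Q = [41 -24; -24 48]
step 0: y = z − H·x̄ = [-11]
step 0: S = H·P̄·Hᵀ + R = [550]
step 0: K = P̄·Hᵀ·S⁻¹ = [13/55; -72/275]
step 0: x' = x̄ + K·y = [17/5, 122/25]
step 0: P' = (I − K·H)·P̄ = [113/11 552/55; 552/55 2832/275]
step 1: x̄ = F·x = [11/25, 451/25]
step 1: P̄ = F·P·Fᵀ + Q = [4458/275 10803/275; 10803/275 45148/275]
step 1: y = z − H·x̄ = [171/5]
step 1: S = H·P̄·Hᵀ + R = [4502/11]
step 1: K = P̄·Hᵀ·S⁻¹ = [-1269/11255; -6869/11255]
step 1: x' = x̄ + K·y = [-192238/56275, -159398/56275]
step 1: P' = (I − K·H)·P̄ = [619476/56275 625821/56275; 625821/56275 660166/56275]

step 0: x' = [17/5, 122/25], P' = [113/11 552/55; 552/55 2832/275]
step 1: x' = [-192238/56275, -159398/56275], P' = [619476/56275 625821/56275; 625821/56275 660166/56275]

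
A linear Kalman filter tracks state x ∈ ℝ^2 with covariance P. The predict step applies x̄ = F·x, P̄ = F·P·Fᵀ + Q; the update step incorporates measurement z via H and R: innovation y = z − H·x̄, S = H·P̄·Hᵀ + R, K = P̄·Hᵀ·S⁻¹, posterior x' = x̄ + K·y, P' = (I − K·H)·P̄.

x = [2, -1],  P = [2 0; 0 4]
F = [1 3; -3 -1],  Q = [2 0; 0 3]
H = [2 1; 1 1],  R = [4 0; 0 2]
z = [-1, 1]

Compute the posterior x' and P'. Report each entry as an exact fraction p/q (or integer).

x' = [-1/3, 1/3]
P' = [2188/513 -2776/513; -2776/513 4156/513]

x̄ = F·x = [-1, -5]
P̄ = F·P·Fᵀ + Q = [40 -18; -18 25]
y = z − H·x̄ = [6, 7]
S = H·P̄·Hᵀ + R = [117 51; 51 31]
K = P̄·Hᵀ·S⁻¹ = [400/513 -98/171; -349/513 230/171]
x' = x̄ + K·y = [-1/3, 1/3]
P' = (I − K·H)·P̄ = [2188/513 -2776/513; -2776/513 4156/513]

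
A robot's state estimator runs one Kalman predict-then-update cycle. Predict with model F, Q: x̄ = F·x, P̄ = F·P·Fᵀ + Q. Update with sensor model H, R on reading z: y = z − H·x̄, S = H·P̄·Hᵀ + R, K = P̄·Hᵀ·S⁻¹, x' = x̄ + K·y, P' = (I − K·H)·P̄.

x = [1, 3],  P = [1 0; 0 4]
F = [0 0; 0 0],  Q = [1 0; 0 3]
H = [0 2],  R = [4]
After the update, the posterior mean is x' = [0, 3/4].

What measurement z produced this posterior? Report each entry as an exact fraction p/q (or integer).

x̄ = F·x = [0, 0]
P̄ = F·P·Fᵀ + Q = [1 0; 0 3]
S = H·P̄·Hᵀ + R = [16]
K = P̄·Hᵀ·S⁻¹ = [0; 3/8]
x' − x̄ = [0, 3/4] = K·y
y = (KᵀK)⁻¹·Kᵀ·(x' − x̄) = [2]
z = y + H·x̄ = [2] + [0] = [2]

z = [2]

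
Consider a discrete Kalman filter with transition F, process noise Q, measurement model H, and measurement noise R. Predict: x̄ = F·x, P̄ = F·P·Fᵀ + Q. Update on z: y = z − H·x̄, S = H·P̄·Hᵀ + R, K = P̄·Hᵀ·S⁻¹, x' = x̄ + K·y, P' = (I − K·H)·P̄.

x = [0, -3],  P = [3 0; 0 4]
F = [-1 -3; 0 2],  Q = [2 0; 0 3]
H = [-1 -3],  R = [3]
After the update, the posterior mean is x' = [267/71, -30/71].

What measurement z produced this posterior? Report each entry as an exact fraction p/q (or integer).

x̄ = F·x = [9, -6]
P̄ = F·P·Fᵀ + Q = [41 -24; -24 19]
S = H·P̄·Hᵀ + R = [71]
K = P̄·Hᵀ·S⁻¹ = [31/71; -33/71]
x' − x̄ = [-372/71, 396/71] = K·y
y = (KᵀK)⁻¹·Kᵀ·(x' − x̄) = [-12]
z = y + H·x̄ = [-12] + [9] = [-3]

z = [-3]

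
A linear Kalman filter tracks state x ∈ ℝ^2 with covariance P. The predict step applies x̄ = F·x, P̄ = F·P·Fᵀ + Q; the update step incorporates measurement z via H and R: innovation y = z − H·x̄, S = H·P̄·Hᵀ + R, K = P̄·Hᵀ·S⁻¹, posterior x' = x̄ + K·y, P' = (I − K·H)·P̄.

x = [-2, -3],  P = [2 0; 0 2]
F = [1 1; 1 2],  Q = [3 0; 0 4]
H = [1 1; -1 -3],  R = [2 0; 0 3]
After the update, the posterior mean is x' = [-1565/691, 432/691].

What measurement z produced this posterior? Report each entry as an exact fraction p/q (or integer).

z = [-3, -1]

x̄ = F·x = [-5, -8]
P̄ = F·P·Fᵀ + Q = [7 6; 6 14]
S = H·P̄·Hᵀ + R = [35 -73; -73 172]
K = P̄·Hᵀ·S⁻¹ = [411/691 74/691; -64/691 -220/691]
x' − x̄ = [1890/691, 5960/691] = K·y
y = (KᵀK)⁻¹·Kᵀ·(x' − x̄) = [10, -30]
z = y + H·x̄ = [10, -30] + [-13, 29] = [-3, -1]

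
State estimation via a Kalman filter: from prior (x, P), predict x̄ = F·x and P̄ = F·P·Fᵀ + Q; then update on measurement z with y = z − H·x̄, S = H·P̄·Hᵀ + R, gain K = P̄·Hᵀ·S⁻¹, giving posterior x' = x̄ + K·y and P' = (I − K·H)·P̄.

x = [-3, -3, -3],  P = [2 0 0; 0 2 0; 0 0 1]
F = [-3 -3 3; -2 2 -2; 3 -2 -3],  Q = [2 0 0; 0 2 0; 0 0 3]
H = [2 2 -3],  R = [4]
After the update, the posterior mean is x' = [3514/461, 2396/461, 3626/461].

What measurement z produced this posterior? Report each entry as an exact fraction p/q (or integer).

x̄ = F·x = [9, 6, 6]
P̄ = F·P·Fᵀ + Q = [47 -6 -15; -6 22 -14; -15 -14 38]
S = H·P̄·Hᵀ + R = [922]
K = P̄·Hᵀ·S⁻¹ = [127/922; 37/461; -86/461]
x' − x̄ = [-635/461, -370/461, 860/461] = K·y
y = (KᵀK)⁻¹·Kᵀ·(x' − x̄) = [-10]
z = y + H·x̄ = [-10] + [12] = [2]

z = [2]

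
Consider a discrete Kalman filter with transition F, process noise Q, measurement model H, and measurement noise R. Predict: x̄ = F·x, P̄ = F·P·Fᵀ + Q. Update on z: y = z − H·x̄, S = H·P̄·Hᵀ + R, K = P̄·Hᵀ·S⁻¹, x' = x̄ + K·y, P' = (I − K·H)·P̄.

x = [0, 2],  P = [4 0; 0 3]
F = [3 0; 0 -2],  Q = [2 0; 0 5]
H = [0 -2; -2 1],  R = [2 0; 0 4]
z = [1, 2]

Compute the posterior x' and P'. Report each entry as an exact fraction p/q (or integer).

x' = [-6916/5477, -3242/5477]
P' = [5966/5477 1292/5477; 1292/5477 2652/5477]

x̄ = F·x = [0, -4]
P̄ = F·P·Fᵀ + Q = [38 0; 0 17]
y = z − H·x̄ = [-7, 6]
S = H·P̄·Hᵀ + R = [70 -34; -34 173]
K = P̄·Hᵀ·S⁻¹ = [-1292/5477 -2660/5477; -2652/5477 17/5477]
x' = x̄ + K·y = [-6916/5477, -3242/5477]
P' = (I − K·H)·P̄ = [5966/5477 1292/5477; 1292/5477 2652/5477]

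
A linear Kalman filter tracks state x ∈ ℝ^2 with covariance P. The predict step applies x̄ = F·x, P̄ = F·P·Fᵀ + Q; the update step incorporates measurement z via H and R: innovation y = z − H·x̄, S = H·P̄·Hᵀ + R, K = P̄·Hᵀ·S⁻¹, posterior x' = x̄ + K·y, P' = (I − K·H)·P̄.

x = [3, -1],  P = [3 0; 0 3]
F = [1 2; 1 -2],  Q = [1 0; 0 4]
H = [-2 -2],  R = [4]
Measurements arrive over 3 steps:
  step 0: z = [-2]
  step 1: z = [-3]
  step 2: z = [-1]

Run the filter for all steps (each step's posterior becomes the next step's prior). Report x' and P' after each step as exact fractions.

step 0: x' = [-17/18, 20/9], P' = [239/18 -116/9; -116/9 121/9]
step 1: x' = [565/266, -725/1064], P' = [1797/266 -1905/266; -1905/266 4549/532]
step 2: x' = [5195/2196, -15391/8784], P' = [7973/1098 -8443/1098; -8443/1098 39911/4392]

step 0: x̄ = F·x = [1, 5]
step 0: P̄ = F·P·Fᵀ + Q = [16 -9; -9 19]
step 0: y = z − H·x̄ = [10]
step 0: S = H·P̄·Hᵀ + R = [72]
step 0: K = P̄·Hᵀ·S⁻¹ = [-7/36; -5/18]
step 0: x' = x̄ + K·y = [-17/18, 20/9]
step 0: P' = (I − K·H)·P̄ = [239/18 -116/9; -116/9 121/9]
step 1: x̄ = F·x = [7/2, -97/18]
step 1: P̄ = F·P·Fᵀ + Q = [33/2 -81/2; -81/2 2207/18]
step 1: y = z − H·x̄ = [-61/9]
step 1: S = H·P̄·Hᵀ + R = [2128/9]
step 1: K = P̄·Hᵀ·S⁻¹ = [27/133; -739/1064]
step 1: x' = x̄ + K·y = [565/266, -725/1064]
step 1: P' = (I − K·H)·P̄ = [1797/266 -1905/266; -1905/266 4549/532]
step 2: x̄ = F·x = [405/532, 265/76]
step 2: P̄ = F·P·Fᵀ + Q = [3541/266 -1043/38; -1043/38 2797/38]
step 2: y = z − H·x̄ = [997/133]
step 2: S = H·P̄·Hᵀ + R = [17568/133]
step 2: K = P̄·Hᵀ·S⁻¹ = [235/1098; -6139/8784]
step 2: x' = x̄ + K·y = [5195/2196, -15391/8784]
step 2: P' = (I − K·H)·P̄ = [7973/1098 -8443/1098; -8443/1098 39911/4392]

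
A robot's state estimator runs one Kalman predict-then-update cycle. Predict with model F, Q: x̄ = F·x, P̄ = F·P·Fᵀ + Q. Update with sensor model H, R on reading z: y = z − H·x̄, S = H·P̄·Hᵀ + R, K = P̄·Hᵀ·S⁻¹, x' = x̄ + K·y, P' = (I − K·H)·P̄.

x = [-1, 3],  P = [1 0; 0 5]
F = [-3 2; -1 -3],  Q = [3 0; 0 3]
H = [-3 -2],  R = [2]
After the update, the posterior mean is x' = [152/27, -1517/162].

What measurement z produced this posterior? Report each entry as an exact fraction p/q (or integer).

x̄ = F·x = [9, -8]
P̄ = F·P·Fᵀ + Q = [32 -27; -27 49]
S = H·P̄·Hᵀ + R = [162]
K = P̄·Hᵀ·S⁻¹ = [-7/27; -17/162]
x' − x̄ = [-91/27, -221/162] = K·y
y = (KᵀK)⁻¹·Kᵀ·(x' − x̄) = [13]
z = y + H·x̄ = [13] + [-11] = [2]

z = [2]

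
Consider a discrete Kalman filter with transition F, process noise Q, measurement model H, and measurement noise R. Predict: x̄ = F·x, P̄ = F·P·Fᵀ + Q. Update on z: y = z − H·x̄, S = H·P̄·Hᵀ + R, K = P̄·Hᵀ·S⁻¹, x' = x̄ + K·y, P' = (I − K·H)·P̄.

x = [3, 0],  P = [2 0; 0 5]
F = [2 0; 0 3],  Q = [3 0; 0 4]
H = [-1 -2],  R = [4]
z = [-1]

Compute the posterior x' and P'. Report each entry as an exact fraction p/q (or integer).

x̄ = F·x = [6, 0]
P̄ = F·P·Fᵀ + Q = [11 0; 0 49]
y = z − H·x̄ = [5]
S = H·P̄·Hᵀ + R = [211]
K = P̄·Hᵀ·S⁻¹ = [-11/211; -98/211]
x' = x̄ + K·y = [1211/211, -490/211]
P' = (I − K·H)·P̄ = [2200/211 -1078/211; -1078/211 735/211]

x' = [1211/211, -490/211]
P' = [2200/211 -1078/211; -1078/211 735/211]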